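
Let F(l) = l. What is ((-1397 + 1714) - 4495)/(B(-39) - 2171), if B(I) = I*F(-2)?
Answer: 4178/2093 ≈ 1.9962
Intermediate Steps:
B(I) = -2*I (B(I) = I*(-2) = -2*I)
((-1397 + 1714) - 4495)/(B(-39) - 2171) = ((-1397 + 1714) - 4495)/(-2*(-39) - 2171) = (317 - 4495)/(78 - 2171) = -4178/(-2093) = -4178*(-1/2093) = 4178/2093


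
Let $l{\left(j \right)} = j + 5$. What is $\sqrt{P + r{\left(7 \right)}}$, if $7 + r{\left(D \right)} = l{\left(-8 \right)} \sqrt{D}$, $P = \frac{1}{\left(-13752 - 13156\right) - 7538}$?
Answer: $\frac{\sqrt{-8305722858 - 3559580748 \sqrt{7}}}{34446} \approx 3.8649 i$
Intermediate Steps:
$l{\left(j \right)} = 5 + j$
$P = - \frac{1}{34446}$ ($P = \frac{1}{-26908 - 7538} = \frac{1}{-34446} = - \frac{1}{34446} \approx -2.9031 \cdot 10^{-5}$)
$r{\left(D \right)} = -7 - 3 \sqrt{D}$ ($r{\left(D \right)} = -7 + \left(5 - 8\right) \sqrt{D} = -7 - 3 \sqrt{D}$)
$\sqrt{P + r{\left(7 \right)}} = \sqrt{- \frac{1}{34446} - \left(7 + 3 \sqrt{7}\right)} = \sqrt{- \frac{241123}{34446} - 3 \sqrt{7}}$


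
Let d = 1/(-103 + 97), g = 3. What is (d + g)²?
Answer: 289/36 ≈ 8.0278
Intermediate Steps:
d = -⅙ (d = 1/(-6) = -⅙ ≈ -0.16667)
(d + g)² = (-⅙ + 3)² = (17/6)² = 289/36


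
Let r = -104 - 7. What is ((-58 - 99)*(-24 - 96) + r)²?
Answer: 350775441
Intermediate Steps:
r = -111
((-58 - 99)*(-24 - 96) + r)² = ((-58 - 99)*(-24 - 96) - 111)² = (-157*(-120) - 111)² = (18840 - 111)² = 18729² = 350775441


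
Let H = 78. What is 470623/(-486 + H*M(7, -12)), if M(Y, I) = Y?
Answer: 470623/60 ≈ 7843.7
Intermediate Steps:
470623/(-486 + H*M(7, -12)) = 470623/(-486 + 78*7) = 470623/(-486 + 546) = 470623/60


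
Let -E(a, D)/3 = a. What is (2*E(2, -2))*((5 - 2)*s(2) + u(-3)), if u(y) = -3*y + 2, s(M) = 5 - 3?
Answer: -204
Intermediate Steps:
E(a, D) = -3*a
s(M) = 2
u(y) = 2 - 3*y
(2*E(2, -2))*((5 - 2)*s(2) + u(-3)) = (2*(-3*2))*((5 - 2)*2 + (2 - 3*(-3))) = (2*(-6))*(3*2 + (2 + 9)) = -12*(6 + 11) = -12*17 = -204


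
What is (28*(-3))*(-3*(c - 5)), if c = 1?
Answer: -1008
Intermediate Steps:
(28*(-3))*(-3*(c - 5)) = (28*(-3))*(-3*(1 - 5)) = -(-252)*(-4) = -84*12 = -1008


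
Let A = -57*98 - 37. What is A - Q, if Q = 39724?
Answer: -45347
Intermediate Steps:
A = -5623 (A = -5586 - 37 = -5623)
A - Q = -5623 - 1*39724 = -5623 - 39724 = -45347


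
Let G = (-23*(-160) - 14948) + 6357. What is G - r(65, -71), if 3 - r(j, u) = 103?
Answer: -4811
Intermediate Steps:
G = -4911 (G = (3680 - 14948) + 6357 = -11268 + 6357 = -4911)
r(j, u) = -100 (r(j, u) = 3 - 1*103 = 3 - 103 = -100)
G - r(65, -71) = -4911 - 1*(-100) = -4911 + 100 = -4811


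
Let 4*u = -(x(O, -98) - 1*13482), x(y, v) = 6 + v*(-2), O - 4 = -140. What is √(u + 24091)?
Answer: √27411 ≈ 165.56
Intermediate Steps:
O = -136 (O = 4 - 140 = -136)
x(y, v) = 6 - 2*v
u = 3320 (u = (-((6 - 2*(-98)) - 1*13482))/4 = (-((6 + 196) - 13482))/4 = (-(202 - 13482))/4 = (-1*(-13280))/4 = (¼)*13280 = 3320)
√(u + 24091) = √(3320 + 24091) = √27411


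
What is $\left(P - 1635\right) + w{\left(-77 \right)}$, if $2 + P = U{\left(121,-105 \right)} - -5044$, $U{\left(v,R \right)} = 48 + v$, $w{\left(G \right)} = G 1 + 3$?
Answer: $3502$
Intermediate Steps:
$w{\left(G \right)} = 3 + G$ ($w{\left(G \right)} = G + 3 = 3 + G$)
$P = 5211$ ($P = -2 + \left(\left(48 + 121\right) - -5044\right) = -2 + \left(169 + 5044\right) = -2 + 5213 = 5211$)
$\left(P - 1635\right) + w{\left(-77 \right)} = \left(5211 - 1635\right) + \left(3 - 77\right) = 3576 - 74 = 3502$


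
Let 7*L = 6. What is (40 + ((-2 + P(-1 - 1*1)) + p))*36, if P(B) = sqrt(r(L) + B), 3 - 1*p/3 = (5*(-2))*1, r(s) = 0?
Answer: 2772 + 36*I*sqrt(2) ≈ 2772.0 + 50.912*I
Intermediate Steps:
L = 6/7 (L = (1/7)*6 = 6/7 ≈ 0.85714)
p = 39 (p = 9 - 3*5*(-2) = 9 - (-30) = 9 - 3*(-10) = 9 + 30 = 39)
P(B) = sqrt(B) (P(B) = sqrt(0 + B) = sqrt(B))
(40 + ((-2 + P(-1 - 1*1)) + p))*36 = (40 + ((-2 + sqrt(-1 - 1*1)) + 39))*36 = (40 + ((-2 + sqrt(-1 - 1)) + 39))*36 = (40 + ((-2 + sqrt(-2)) + 39))*36 = (40 + ((-2 + I*sqrt(2)) + 39))*36 = (40 + (37 + I*sqrt(2)))*36 = (77 + I*sqrt(2))*36 = 2772 + 36*I*sqrt(2)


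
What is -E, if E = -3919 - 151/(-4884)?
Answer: 19140245/4884 ≈ 3919.0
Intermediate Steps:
E = -19140245/4884 (E = -3919 - 151*(-1)/4884 = -3919 - 1*(-151/4884) = -3919 + 151/4884 = -19140245/4884 ≈ -3919.0)
-E = -1*(-19140245/4884) = 19140245/4884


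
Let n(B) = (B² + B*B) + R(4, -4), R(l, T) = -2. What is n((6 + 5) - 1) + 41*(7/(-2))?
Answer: 109/2 ≈ 54.500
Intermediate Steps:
n(B) = -2 + 2*B² (n(B) = (B² + B*B) - 2 = (B² + B²) - 2 = 2*B² - 2 = -2 + 2*B²)
n((6 + 5) - 1) + 41*(7/(-2)) = (-2 + 2*((6 + 5) - 1)²) + 41*(7/(-2)) = (-2 + 2*(11 - 1)²) + 41*(7*(-½)) = (-2 + 2*10²) + 41*(-7/2) = (-2 + 2*100) - 287/2 = (-2 + 200) - 287/2 = 198 - 287/2 = 109/2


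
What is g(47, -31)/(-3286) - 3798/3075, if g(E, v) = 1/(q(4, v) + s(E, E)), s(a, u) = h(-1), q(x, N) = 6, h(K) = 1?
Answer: -29121557/23577050 ≈ -1.2352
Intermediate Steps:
s(a, u) = 1
g(E, v) = 1/7 (g(E, v) = 1/(6 + 1) = 1/7)
g(47, -31)/(-3286) - 3798/3075 = (1/7)/(-3286) - 3798/3075 = (1/7)*(-1/3286) - 3798*1/3075 = -1/23002 - 1266/1025 = -29121557/23577050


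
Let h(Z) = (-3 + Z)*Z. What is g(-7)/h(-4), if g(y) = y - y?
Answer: 0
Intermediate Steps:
g(y) = 0
h(Z) = Z*(-3 + Z)
g(-7)/h(-4) = 0/((-4*(-3 - 4))) = 0/((-4*(-7))) = 0/28 = 0*(1/28) = 0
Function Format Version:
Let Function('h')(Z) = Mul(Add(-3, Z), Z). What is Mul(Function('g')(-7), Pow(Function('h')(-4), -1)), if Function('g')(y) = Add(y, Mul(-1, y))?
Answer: 0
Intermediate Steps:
Function('g')(y) = 0
Function('h')(Z) = Mul(Z, Add(-3, Z))
Mul(Function('g')(-7), Pow(Function('h')(-4), -1)) = Mul(0, Pow(Mul(-4, Add(-3, -4)), -1)) = Mul(0, Pow(Mul(-4, -7), -1)) = Mul(0, Pow(28, -1)) = Mul(0, Rational(1, 28)) = 0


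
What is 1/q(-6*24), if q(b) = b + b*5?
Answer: -1/864 ≈ -0.0011574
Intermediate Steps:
q(b) = 6*b (q(b) = b + 5*b = 6*b)
1/q(-6*24) = 1/(6*(-6*24)) = 1/(6*(-144)) = 1/(-864) = -1/864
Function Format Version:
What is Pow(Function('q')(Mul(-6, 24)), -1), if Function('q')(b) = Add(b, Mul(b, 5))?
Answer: Rational(-1, 864) ≈ -0.0011574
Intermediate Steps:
Function('q')(b) = Mul(6, b) (Function('q')(b) = Add(b, Mul(5, b)) = Mul(6, b))
Pow(Function('q')(Mul(-6, 24)), -1) = Pow(Mul(6, Mul(-6, 24)), -1) = Pow(Mul(6, -144), -1) = Pow(-864, -1) = Rational(-1, 864)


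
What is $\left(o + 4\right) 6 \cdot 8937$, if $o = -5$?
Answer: $-53622$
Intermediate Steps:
$\left(o + 4\right) 6 \cdot 8937 = \left(-5 + 4\right) 6 \cdot 8937 = \left(-1\right) 6 \cdot 8937 = \left(-6\right) 8937 = -53622$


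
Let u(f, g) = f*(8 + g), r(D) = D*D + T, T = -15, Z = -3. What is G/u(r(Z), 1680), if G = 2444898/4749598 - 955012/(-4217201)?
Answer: -7423274687837/101431967779842672 ≈ -7.3185e-5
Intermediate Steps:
r(D) = -15 + D² (r(D) = D*D - 15 = D² - 15 = -15 + D²)
G = 7423274687837/10015004717599 (G = 2444898*(1/4749598) - 955012*(-1/4217201) = 1222449/2374799 + 955012/4217201 = 7423274687837/10015004717599 ≈ 0.74122)
G/u(r(Z), 1680) = 7423274687837/(10015004717599*(((-15 + (-3)²)*(8 + 1680)))) = 7423274687837/(10015004717599*(((-15 + 9)*1688))) = 7423274687837/(10015004717599*((-6*1688))) = (7423274687837/10015004717599)/(-10128) = (7423274687837/10015004717599)*(-1/10128) = -7423274687837/101431967779842672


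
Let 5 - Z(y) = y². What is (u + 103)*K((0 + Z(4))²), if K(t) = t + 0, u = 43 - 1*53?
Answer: 11253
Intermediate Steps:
u = -10 (u = 43 - 53 = -10)
Z(y) = 5 - y²
K(t) = t
(u + 103)*K((0 + Z(4))²) = (-10 + 103)*(0 + (5 - 1*4²))² = 93*(0 + (5 - 1*16))² = 93*(0 + (5 - 16))² = 93*(0 - 11)² = 93*(-11)² = 93*121 = 11253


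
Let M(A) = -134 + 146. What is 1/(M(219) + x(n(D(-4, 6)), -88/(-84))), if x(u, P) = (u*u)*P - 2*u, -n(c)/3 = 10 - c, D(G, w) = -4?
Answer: 1/1944 ≈ 0.00051440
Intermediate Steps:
n(c) = -30 + 3*c (n(c) = -3*(10 - c) = -30 + 3*c)
M(A) = 12
x(u, P) = -2*u + P*u**2 (x(u, P) = u**2*P - 2*u = P*u**2 - 2*u = -2*u + P*u**2)
1/(M(219) + x(n(D(-4, 6)), -88/(-84))) = 1/(12 + (-30 + 3*(-4))*(-2 + (-88/(-84))*(-30 + 3*(-4)))) = 1/(12 + (-30 - 12)*(-2 + (-88*(-1/84))*(-30 - 12))) = 1/(12 - 42*(-2 + (22/21)*(-42))) = 1/(12 - 42*(-2 - 44)) = 1/(12 - 42*(-46)) = 1/(12 + 1932) = 1/1944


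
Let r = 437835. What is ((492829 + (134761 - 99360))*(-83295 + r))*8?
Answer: 1498229313600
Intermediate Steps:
((492829 + (134761 - 99360))*(-83295 + r))*8 = ((492829 + (134761 - 99360))*(-83295 + 437835))*8 = ((492829 + 35401)*354540)*8 = (528230*354540)*8 = 187278664200*8 = 1498229313600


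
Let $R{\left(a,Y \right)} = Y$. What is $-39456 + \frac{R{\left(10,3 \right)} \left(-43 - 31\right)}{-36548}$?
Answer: $- \frac{721018833}{18274} \approx -39456.0$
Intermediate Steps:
$-39456 + \frac{R{\left(10,3 \right)} \left(-43 - 31\right)}{-36548} = -39456 + \frac{3 \left(-43 - 31\right)}{-36548} = -39456 + 3 \left(-74\right) \left(- \frac{1}{36548}\right) = -39456 - - \frac{111}{18274} = -39456 + \frac{111}{18274} = - \frac{721018833}{18274}$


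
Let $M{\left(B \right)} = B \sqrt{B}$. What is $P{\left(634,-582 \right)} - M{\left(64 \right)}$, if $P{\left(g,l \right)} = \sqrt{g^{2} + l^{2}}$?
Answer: $-512 + 2 \sqrt{185170} \approx 348.63$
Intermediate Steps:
$M{\left(B \right)} = B^{\frac{3}{2}}$
$P{\left(634,-582 \right)} - M{\left(64 \right)} = \sqrt{634^{2} + \left(-582\right)^{2}} - 64^{\frac{3}{2}} = \sqrt{401956 + 338724} - 512 = \sqrt{740680} - 512 = 2 \sqrt{185170} - 512 = -512 + 2 \sqrt{185170}$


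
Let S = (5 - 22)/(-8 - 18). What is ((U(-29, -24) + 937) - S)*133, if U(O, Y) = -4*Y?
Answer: 3569853/26 ≈ 1.3730e+5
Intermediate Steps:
S = 17/26 (S = -17/(-26) = -1/26*(-17) = 17/26 ≈ 0.65385)
((U(-29, -24) + 937) - S)*133 = ((-4*(-24) + 937) - 1*17/26)*133 = ((96 + 937) - 17/26)*133 = (1033 - 17/26)*133 = (26841/26)*133 = 3569853/26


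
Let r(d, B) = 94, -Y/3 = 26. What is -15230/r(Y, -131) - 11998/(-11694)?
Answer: -44242952/274809 ≈ -161.00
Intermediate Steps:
Y = -78 (Y = -3*26 = -78)
-15230/r(Y, -131) - 11998/(-11694) = -15230/94 - 11998/(-11694) = -15230*1/94 - 11998*(-1/11694) = -7615/47 + 5999/5847 = -44242952/274809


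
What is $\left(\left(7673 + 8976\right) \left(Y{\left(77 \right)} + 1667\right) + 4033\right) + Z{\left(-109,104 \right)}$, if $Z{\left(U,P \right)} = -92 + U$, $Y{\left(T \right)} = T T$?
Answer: $126469636$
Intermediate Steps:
$Y{\left(T \right)} = T^{2}$
$\left(\left(7673 + 8976\right) \left(Y{\left(77 \right)} + 1667\right) + 4033\right) + Z{\left(-109,104 \right)} = \left(\left(7673 + 8976\right) \left(77^{2} + 1667\right) + 4033\right) - 201 = \left(16649 \left(5929 + 1667\right) + 4033\right) - 201 = \left(16649 \cdot 7596 + 4033\right) - 201 = \left(126465804 + 4033\right) - 201 = 126469837 - 201 = 126469636$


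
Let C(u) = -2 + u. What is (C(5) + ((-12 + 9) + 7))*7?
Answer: 49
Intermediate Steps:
(C(5) + ((-12 + 9) + 7))*7 = ((-2 + 5) + ((-12 + 9) + 7))*7 = (3 + (-3 + 7))*7 = (3 + 4)*7 = 7*7 = 49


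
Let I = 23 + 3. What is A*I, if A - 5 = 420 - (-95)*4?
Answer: 20930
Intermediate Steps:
I = 26
A = 805 (A = 5 + (420 - (-95)*4) = 5 + (420 - 1*(-380)) = 5 + (420 + 380) = 5 + 800 = 805)
A*I = 805*26 = 20930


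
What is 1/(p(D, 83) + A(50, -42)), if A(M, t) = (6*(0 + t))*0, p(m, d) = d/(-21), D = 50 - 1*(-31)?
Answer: -21/83 ≈ -0.25301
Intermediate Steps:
D = 81 (D = 50 + 31 = 81)
p(m, d) = -d/21 (p(m, d) = d*(-1/21) = -d/21)
A(M, t) = 0 (A(M, t) = (6*t)*0 = 0)
1/(p(D, 83) + A(50, -42)) = 1/(-1/21*83 + 0) = 1/(-83/21 + 0) = 1/(-83/21) = -21/83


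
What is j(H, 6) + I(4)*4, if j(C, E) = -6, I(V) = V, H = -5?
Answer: 10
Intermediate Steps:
j(H, 6) + I(4)*4 = -6 + 4*4 = -6 + 16 = 10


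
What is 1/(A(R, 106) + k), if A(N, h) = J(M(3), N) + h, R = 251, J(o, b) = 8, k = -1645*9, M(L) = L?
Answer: -1/14691 ≈ -6.8069e-5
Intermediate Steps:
k = -14805
A(N, h) = 8 + h
1/(A(R, 106) + k) = 1/((8 + 106) - 14805) = 1/(114 - 14805) = 1/(-14691) = -1/14691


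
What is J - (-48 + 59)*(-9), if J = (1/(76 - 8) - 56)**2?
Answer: 14951025/4624 ≈ 3233.4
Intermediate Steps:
J = 14493249/4624 (J = (1/68 - 56)**2 = (-3807/68)**2 = 14493249/4624 ≈ 3134.4)
J - (-48 + 59)*(-9) = 14493249/4624 - (-48 + 59)*(-9) = 14493249/4624 - 11*(-9) = 14493249/4624 - 1*(-99) = 14493249/4624 + 99 = 14951025/4624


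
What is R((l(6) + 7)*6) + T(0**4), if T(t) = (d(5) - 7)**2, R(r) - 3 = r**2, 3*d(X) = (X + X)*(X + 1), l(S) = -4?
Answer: 496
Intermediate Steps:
d(X) = 2*X*(1 + X)/3 (d(X) = ((X + X)*(X + 1))/3 = ((2*X)*(1 + X))/3 = (2*X*(1 + X))/3 = 2*X*(1 + X)/3)
R(r) = 3 + r**2
T(t) = 169 (T(t) = ((2/3)*5*(1 + 5) - 7)**2 = ((2/3)*5*6 - 7)**2 = (20 - 7)**2 = 13**2 = 169)
R((l(6) + 7)*6) + T(0**4) = (3 + ((-4 + 7)*6)**2) + 169 = (3 + (3*6)**2) + 169 = (3 + 18**2) + 169 = (3 + 324) + 169 = 327 + 169 = 496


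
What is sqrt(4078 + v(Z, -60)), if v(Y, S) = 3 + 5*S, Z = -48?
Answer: sqrt(3781) ≈ 61.490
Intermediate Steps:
sqrt(4078 + v(Z, -60)) = sqrt(4078 + (3 + 5*(-60))) = sqrt(4078 + (3 - 300)) = sqrt(4078 - 297) = sqrt(3781)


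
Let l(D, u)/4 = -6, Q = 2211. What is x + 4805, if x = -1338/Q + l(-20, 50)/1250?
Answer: 2213015531/460625 ≈ 4804.4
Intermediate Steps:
l(D, u) = -24 (l(D, u) = 4*(-6) = -24)
x = -287594/460625 (x = -1338/2211 - 24/1250 = -1338*1/2211 - 24*1/1250 = -446/737 - 12/625 = -287594/460625 ≈ -0.62436)
x + 4805 = -287594/460625 + 4805 = 2213015531/460625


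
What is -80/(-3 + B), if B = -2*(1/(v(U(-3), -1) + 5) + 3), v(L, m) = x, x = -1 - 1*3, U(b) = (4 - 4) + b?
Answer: 80/11 ≈ 7.2727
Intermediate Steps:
U(b) = b (U(b) = 0 + b = b)
x = -4 (x = -1 - 3 = -4)
v(L, m) = -4
B = -8 (B = -2*(1/(-4 + 5) + 3) = -2*(1/1 + 3) = -2*(1 + 3) = -2*4 = -8)
-80/(-3 + B) = -80/(-3 - 8) = -80/(-11) = -1/11*(-80) = 80/11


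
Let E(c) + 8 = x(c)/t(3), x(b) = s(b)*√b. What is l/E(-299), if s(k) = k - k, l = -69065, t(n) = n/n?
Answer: 69065/8 ≈ 8633.1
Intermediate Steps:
t(n) = 1
s(k) = 0
x(b) = 0 (x(b) = 0*√b = 0)
E(c) = -8 (E(c) = -8 + 0/1 = -8 + 0*1 = -8 + 0 = -8)
l/E(-299) = -69065/(-8) = -69065*(-⅛) = 69065/8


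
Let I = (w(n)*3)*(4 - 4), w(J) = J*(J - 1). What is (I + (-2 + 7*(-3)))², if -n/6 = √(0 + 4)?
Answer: 529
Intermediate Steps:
n = -12 (n = -6*√(0 + 4) = -6*√4 = -6*2 = -12)
w(J) = J*(-1 + J)
I = 0 (I = (-12*(-1 - 12)*3)*(4 - 4) = (-12*(-13)*3)*0 = (156*3)*0 = 468*0 = 0)
(I + (-2 + 7*(-3)))² = (0 + (-2 + 7*(-3)))² = (0 + (-2 - 21))² = (0 - 23)² = (-23)² = 529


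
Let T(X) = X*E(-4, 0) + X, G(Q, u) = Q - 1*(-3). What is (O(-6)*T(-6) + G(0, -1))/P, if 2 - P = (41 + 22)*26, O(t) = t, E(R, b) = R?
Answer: 105/1636 ≈ 0.064181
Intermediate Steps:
G(Q, u) = 3 + Q (G(Q, u) = Q + 3 = 3 + Q)
T(X) = -3*X (T(X) = X*(-4) + X = -4*X + X = -3*X)
P = -1636 (P = 2 - (41 + 22)*26 = 2 - 63*26 = 2 - 1*1638 = 2 - 1638 = -1636)
(O(-6)*T(-6) + G(0, -1))/P = (-(-18)*(-6) + (3 + 0))/(-1636) = (-6*18 + 3)*(-1/1636) = (-108 + 3)*(-1/1636) = -105*(-1/1636) = 105/1636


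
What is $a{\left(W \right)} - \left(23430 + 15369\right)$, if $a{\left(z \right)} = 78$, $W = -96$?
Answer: $-38721$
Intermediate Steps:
$a{\left(W \right)} - \left(23430 + 15369\right) = 78 - \left(23430 + 15369\right) = 78 - 38799 = -38721$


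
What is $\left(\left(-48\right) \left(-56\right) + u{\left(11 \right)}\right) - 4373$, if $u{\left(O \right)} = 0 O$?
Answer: $-1685$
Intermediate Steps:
$u{\left(O \right)} = 0$
$\left(\left(-48\right) \left(-56\right) + u{\left(11 \right)}\right) - 4373 = \left(\left(-48\right) \left(-56\right) + 0\right) - 4373 = \left(2688 + 0\right) - 4373 = 2688 + \left(-5723 + 1350\right) = 2688 - 4373 = -1685$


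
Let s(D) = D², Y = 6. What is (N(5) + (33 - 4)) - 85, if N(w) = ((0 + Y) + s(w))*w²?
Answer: 719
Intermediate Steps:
N(w) = w²*(6 + w²) (N(w) = ((0 + 6) + w²)*w² = (6 + w²)*w² = w²*(6 + w²))
(N(5) + (33 - 4)) - 85 = (5²*(6 + 5²) + (33 - 4)) - 85 = (25*(6 + 25) + 29) - 85 = (25*31 + 29) - 85 = (775 + 29) - 85 = 804 - 85 = 719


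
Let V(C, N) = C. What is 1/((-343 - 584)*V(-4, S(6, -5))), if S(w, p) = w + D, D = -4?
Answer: 1/3708 ≈ 0.00026969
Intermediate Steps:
S(w, p) = -4 + w (S(w, p) = w - 4 = -4 + w)
1/((-343 - 584)*V(-4, S(6, -5))) = 1/(-343 - 584*(-4)) = -1/4/(-927) = -1/927*(-1/4) = 1/3708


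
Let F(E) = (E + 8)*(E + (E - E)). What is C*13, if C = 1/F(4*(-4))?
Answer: 13/128 ≈ 0.10156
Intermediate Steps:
F(E) = E*(8 + E) (F(E) = (8 + E)*(E + 0) = (8 + E)*E = E*(8 + E))
C = 1/128 (C = 1/((4*(-4))*(8 + 4*(-4))) = 1/(-16*(8 - 16)) = 1/(-16*(-8)) = 1/128 ≈ 0.0078125)
C*13 = (1/128)*13 = 13/128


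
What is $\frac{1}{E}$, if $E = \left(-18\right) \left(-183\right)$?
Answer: $\frac{1}{3294} \approx 0.00030358$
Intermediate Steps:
$E = 3294$
$\frac{1}{E} = \frac{1}{3294}$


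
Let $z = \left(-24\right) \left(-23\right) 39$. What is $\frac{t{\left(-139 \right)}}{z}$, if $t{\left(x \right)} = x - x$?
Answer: $0$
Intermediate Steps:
$t{\left(x \right)} = 0$
$z = 21528$ ($z = 552 \cdot 39 = 21528$)
$\frac{t{\left(-139 \right)}}{z} = \frac{0}{21528} = 0 \cdot \frac{1}{21528} = 0$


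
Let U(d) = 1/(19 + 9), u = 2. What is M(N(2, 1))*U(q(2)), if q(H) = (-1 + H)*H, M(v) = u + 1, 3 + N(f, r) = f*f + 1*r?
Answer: 3/28 ≈ 0.10714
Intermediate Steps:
N(f, r) = -3 + r + f² (N(f, r) = -3 + (f*f + 1*r) = -3 + (f² + r) = -3 + (r + f²) = -3 + r + f²)
M(v) = 3 (M(v) = 2 + 1 = 3)
q(H) = H*(-1 + H)
U(d) = 1/28
M(N(2, 1))*U(q(2)) = 3*(1/28) = 3/28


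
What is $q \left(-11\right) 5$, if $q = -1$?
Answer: $55$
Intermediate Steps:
$q \left(-11\right) 5 = \left(-1\right) \left(-11\right) 5 = 11 \cdot 5 = 55$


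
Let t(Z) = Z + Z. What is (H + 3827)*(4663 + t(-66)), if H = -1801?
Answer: 9179806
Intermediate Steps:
t(Z) = 2*Z
(H + 3827)*(4663 + t(-66)) = (-1801 + 3827)*(4663 + 2*(-66)) = 2026*(4663 - 132) = 2026*4531 = 9179806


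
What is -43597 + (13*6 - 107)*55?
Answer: -45192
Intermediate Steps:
-43597 + (13*6 - 107)*55 = -43597 + (78 - 107)*55 = -43597 - 29*55 = -43597 - 1595 = -45192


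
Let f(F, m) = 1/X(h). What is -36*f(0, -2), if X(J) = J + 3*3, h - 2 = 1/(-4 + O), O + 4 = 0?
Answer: -96/29 ≈ -3.3103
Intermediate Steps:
O = -4 (O = -4 + 0 = -4)
h = 15/8 (h = 2 + 1/(-4 - 4) = 2 + 1/(-8) = 2 - ⅛ = 15/8 ≈ 1.8750)
X(J) = 9 + J (X(J) = J + 9 = 9 + J)
f(F, m) = 8/87 (f(F, m) = 1/(9 + 15/8) = 1/(87/8) = 8/87)
-36*f(0, -2) = -36*8/87 = -96/29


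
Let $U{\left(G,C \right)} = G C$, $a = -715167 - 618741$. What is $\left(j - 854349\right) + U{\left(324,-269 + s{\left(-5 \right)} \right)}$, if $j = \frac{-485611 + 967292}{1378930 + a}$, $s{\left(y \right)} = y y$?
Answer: $- \frac{42023278229}{45022} \approx -9.3339 \cdot 10^{5}$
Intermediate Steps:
$s{\left(y \right)} = y^{2}$
$a = -1333908$ ($a = -715167 - 618741 = -1333908$)
$j = \frac{481681}{45022}$ ($j = \frac{-485611 + 967292}{1378930 - 1333908} = \frac{481681}{45022} \approx 10.699$)
$U{\left(G,C \right)} = C G$
$\left(j - 854349\right) + U{\left(324,-269 + s{\left(-5 \right)} \right)} = \left(\frac{481681}{45022} - 854349\right) + \left(-269 + \left(-5\right)^{2}\right) 324 = - \frac{38464018997}{45022} + \left(-269 + 25\right) 324 = - \frac{38464018997}{45022} - 79056 = - \frac{42023278229}{45022}$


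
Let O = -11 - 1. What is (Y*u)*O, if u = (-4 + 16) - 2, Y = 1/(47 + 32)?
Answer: -120/79 ≈ -1.5190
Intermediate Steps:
Y = 1/79 ≈ 0.012658
O = -12
u = 10 (u = 12 - 2 = 10)
(Y*u)*O = ((1/79)*10)*(-12) = (10/79)*(-12) = -120/79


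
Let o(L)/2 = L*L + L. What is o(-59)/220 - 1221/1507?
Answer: 228302/7535 ≈ 30.299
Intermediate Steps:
o(L) = 2*L + 2*L² (o(L) = 2*(L*L + L) = 2*(L² + L) = 2*(L + L²) = 2*L + 2*L²)
o(-59)/220 - 1221/1507 = (2*(-59)*(1 - 59))/220 - 1221/1507 = (2*(-59)*(-58))*(1/220) - 1221*1/1507 = 6844*(1/220) - 111/137 = 1711/55 - 111/137 = 228302/7535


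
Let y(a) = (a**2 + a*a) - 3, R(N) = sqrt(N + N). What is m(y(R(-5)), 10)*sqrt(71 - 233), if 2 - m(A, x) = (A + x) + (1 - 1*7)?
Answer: 189*I*sqrt(2) ≈ 267.29*I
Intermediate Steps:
R(N) = sqrt(2)*sqrt(N) (R(N) = sqrt(2*N) = sqrt(2)*sqrt(N))
y(a) = -3 + 2*a**2 (y(a) = (a**2 + a**2) - 3 = 2*a**2 - 3 = -3 + 2*a**2)
m(A, x) = 8 - A - x (m(A, x) = 2 - ((A + x) + (1 - 1*7)) = 2 - ((A + x) + (1 - 7)) = 2 - ((A + x) - 6) = 2 - (-6 + A + x) = 2 + (6 - A - x) = 8 - A - x)
m(y(R(-5)), 10)*sqrt(71 - 233) = (8 - (-3 + 2*(sqrt(2)*sqrt(-5))**2) - 1*10)*sqrt(71 - 233) = (8 - (-3 + 2*(sqrt(2)*(I*sqrt(5)))**2) - 10)*sqrt(-162) = (8 - (-3 + 2*(I*sqrt(10))**2) - 10)*(9*I*sqrt(2)) = (8 - (-3 + 2*(-10)) - 10)*(9*I*sqrt(2)) = (8 - (-3 - 20) - 10)*(9*I*sqrt(2)) = (8 - 1*(-23) - 10)*(9*I*sqrt(2)) = (8 + 23 - 10)*(9*I*sqrt(2)) = 21*(9*I*sqrt(2)) = 189*I*sqrt(2)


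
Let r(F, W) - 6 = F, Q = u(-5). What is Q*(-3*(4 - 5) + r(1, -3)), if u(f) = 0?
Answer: 0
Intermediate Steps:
Q = 0
r(F, W) = 6 + F
Q*(-3*(4 - 5) + r(1, -3)) = 0*(-3*(4 - 5) + (6 + 1)) = 0*(-3*(-1) + 7) = 0*(3 + 7) = 0*10 = 0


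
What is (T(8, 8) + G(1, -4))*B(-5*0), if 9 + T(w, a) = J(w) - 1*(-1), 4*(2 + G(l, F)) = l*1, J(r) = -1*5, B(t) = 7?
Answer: -413/4 ≈ -103.25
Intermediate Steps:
J(r) = -5
G(l, F) = -2 + l/4 (G(l, F) = -2 + (l*1)/4 = -2 + l/4)
T(w, a) = -13 (T(w, a) = -9 + (-5 - 1*(-1)) = -9 + (-5 + 1) = -9 - 4 = -13)
(T(8, 8) + G(1, -4))*B(-5*0) = (-13 + (-2 + (¼)*1))*7 = (-13 + (-2 + ¼))*7 = (-13 - 7/4)*7 = -59/4*7 = -413/4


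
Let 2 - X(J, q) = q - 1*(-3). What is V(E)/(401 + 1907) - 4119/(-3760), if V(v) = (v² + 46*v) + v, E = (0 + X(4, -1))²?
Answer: 4119/3760 ≈ 1.0955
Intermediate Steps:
X(J, q) = -1 - q (X(J, q) = 2 - (q - 1*(-3)) = 2 - (q + 3) = 2 - (3 + q) = 2 + (-3 - q) = -1 - q)
E = 0 (E = (0 + (-1 - 1*(-1)))² = (0 + (-1 + 1))² = (0 + 0)² = 0² = 0)
V(v) = v² + 47*v
V(E)/(401 + 1907) - 4119/(-3760) = (0*(47 + 0))/(401 + 1907) - 4119/(-3760) = (0*47)/2308 - 4119*(-1/3760) = 0*(1/2308) + 4119/3760 = 0 + 4119/3760 = 4119/3760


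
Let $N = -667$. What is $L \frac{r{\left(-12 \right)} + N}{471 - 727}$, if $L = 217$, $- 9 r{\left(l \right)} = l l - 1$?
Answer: $\frac{666841}{1152} \approx 578.86$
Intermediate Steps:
$r{\left(l \right)} = \frac{1}{9} - \frac{l^{2}}{9}$ ($r{\left(l \right)} = - \frac{l l - 1}{9} = - \frac{l^{2} - 1}{9} = - \frac{-1 + l^{2}}{9} = \frac{1}{9} - \frac{l^{2}}{9}$)
$L \frac{r{\left(-12 \right)} + N}{471 - 727} = 217 \frac{\left(\frac{1}{9} - \frac{\left(-12\right)^{2}}{9}\right) - 667}{471 - 727} = 217 \frac{\left(\frac{1}{9} - 16\right) - 667}{-256} = 217 \left(\left(\frac{1}{9} - 16\right) - 667\right) \left(- \frac{1}{256}\right) = 217 \left(- \frac{143}{9} - 667\right) \left(- \frac{1}{256}\right) = 217 \left(\left(- \frac{6146}{9}\right) \left(- \frac{1}{256}\right)\right) = 217 \cdot \frac{3073}{1152} = \frac{666841}{1152}$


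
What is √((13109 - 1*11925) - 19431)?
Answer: I*√18247 ≈ 135.08*I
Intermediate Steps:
√((13109 - 1*11925) - 19431) = √((13109 - 11925) - 19431) = √(1184 - 19431) = √(-18247) = I*√18247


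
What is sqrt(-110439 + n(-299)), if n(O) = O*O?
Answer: I*sqrt(21038) ≈ 145.04*I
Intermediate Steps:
n(O) = O**2
sqrt(-110439 + n(-299)) = sqrt(-110439 + (-299)**2) = sqrt(-110439 + 89401) = sqrt(-21038) = I*sqrt(21038)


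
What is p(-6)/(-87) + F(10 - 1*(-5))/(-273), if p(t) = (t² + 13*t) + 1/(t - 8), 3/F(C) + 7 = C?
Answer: 4363/9048 ≈ 0.48221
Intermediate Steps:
F(C) = 3/(-7 + C)
p(t) = t² + 1/(-8 + t) + 13*t (p(t) = (t² + 13*t) + 1/(-8 + t) = t² + 1/(-8 + t) + 13*t)
p(-6)/(-87) + F(10 - 1*(-5))/(-273) = ((1 + (-6)³ - 104*(-6) + 5*(-6)²)/(-8 - 6))/(-87) + (3/(-7 + (10 - 1*(-5))))/(-273) = ((1 - 216 + 624 + 5*36)/(-14))*(-1/87) + (3/(-7 + (10 + 5)))*(-1/273) = -(1 - 216 + 624 + 180)/14*(-1/87) + (3/(-7 + 15))*(-1/273) = -1/14*589*(-1/87) + (3/8)*(-1/273) = -589/14*(-1/87) + (3*(⅛))*(-1/273) = 589/1218 + (3/8)*(-1/273) = 589/1218 - 1/728 = 4363/9048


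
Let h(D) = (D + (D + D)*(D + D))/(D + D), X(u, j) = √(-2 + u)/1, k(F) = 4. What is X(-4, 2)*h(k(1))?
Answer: 17*I*√6/2 ≈ 20.821*I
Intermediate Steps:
X(u, j) = √(-2 + u) (X(u, j) = √(-2 + u)*1 = √(-2 + u))
h(D) = (D + 4*D²)/(2*D) (h(D) = (D + (2*D)*(2*D))/((2*D)) = (D + 4*D²)*(1/(2*D)) = (D + 4*D²)/(2*D))
X(-4, 2)*h(k(1)) = √(-2 - 4)*(½ + 2*4) = √(-6)*(½ + 8) = (I*√6)*(17/2) = 17*I*√6/2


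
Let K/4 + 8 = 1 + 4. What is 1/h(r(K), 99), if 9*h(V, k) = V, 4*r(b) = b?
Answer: -3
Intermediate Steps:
K = -12 (K = -32 + 4*(1 + 4) = -32 + 4*5 = -32 + 20 = -12)
r(b) = b/4
h(V, k) = V/9
1/h(r(K), 99) = 1/(((¼)*(-12))/9) = 1/((⅑)*(-3)) = 1/(-⅓) = -3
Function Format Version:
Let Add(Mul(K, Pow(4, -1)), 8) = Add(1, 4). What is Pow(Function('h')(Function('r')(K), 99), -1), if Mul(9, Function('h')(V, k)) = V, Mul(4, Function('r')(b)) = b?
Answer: -3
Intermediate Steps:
K = -12 (K = Add(-32, Mul(4, Add(1, 4))) = Add(-32, Mul(4, 5)) = Add(-32, 20) = -12)
Function('r')(b) = Mul(Rational(1, 4), b)
Function('h')(V, k) = Mul(Rational(1, 9), V)
Pow(Function('h')(Function('r')(K), 99), -1) = Pow(Mul(Rational(1, 9), Mul(Rational(1, 4), -12)), -1) = Pow(Mul(Rational(1, 9), -3), -1) = Pow(Rational(-1, 3), -1) = -3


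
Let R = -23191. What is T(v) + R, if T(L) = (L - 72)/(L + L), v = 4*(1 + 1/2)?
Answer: -46393/2 ≈ -23197.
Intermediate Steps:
v = 6 (v = 4*(1 + ½) = 4*(3/2) = 6)
T(L) = (-72 + L)/(2*L) (T(L) = (-72 + L)/((2*L)) = (-72 + L)*(1/(2*L)) = (-72 + L)/(2*L))
T(v) + R = (½)*(-72 + 6)/6 - 23191 = (½)*(⅙)*(-66) - 23191 = -11/2 - 23191 = -46393/2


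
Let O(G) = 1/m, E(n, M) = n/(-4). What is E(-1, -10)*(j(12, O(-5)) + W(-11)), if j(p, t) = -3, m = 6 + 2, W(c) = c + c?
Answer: -25/4 ≈ -6.2500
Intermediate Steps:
E(n, M) = -n/4 (E(n, M) = n*(-¼) = -n/4)
W(c) = 2*c
m = 8
O(G) = ⅛ (O(G) = 1/8 = ⅛)
E(-1, -10)*(j(12, O(-5)) + W(-11)) = (-¼*(-1))*(-3 + 2*(-11)) = (-3 - 22)/4 = (¼)*(-25) = -25/4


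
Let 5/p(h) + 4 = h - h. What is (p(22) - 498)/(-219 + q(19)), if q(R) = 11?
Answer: 1997/832 ≈ 2.4002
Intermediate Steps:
p(h) = -5/4 (p(h) = 5/(-4 + (h - h)) = 5/(-4 + 0) = 5/(-4) = 5*(-1/4) = -5/4)
(p(22) - 498)/(-219 + q(19)) = (-5/4 - 498)/(-219 + 11) = -1997/4/(-208) = -1997/4*(-1/208) = 1997/832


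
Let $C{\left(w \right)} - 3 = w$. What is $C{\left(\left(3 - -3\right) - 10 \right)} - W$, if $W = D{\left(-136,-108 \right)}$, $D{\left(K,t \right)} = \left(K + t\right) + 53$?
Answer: $190$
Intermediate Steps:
$C{\left(w \right)} = 3 + w$
$D{\left(K,t \right)} = 53 + K + t$
$W = -191$ ($W = 53 - 136 - 108 = -191$)
$C{\left(\left(3 - -3\right) - 10 \right)} - W = \left(3 + \left(\left(3 - -3\right) - 10\right)\right) - -191 = \left(3 + \left(\left(3 + 3\right) - 10\right)\right) + 191 = \left(3 + \left(6 - 10\right)\right) + 191 = \left(3 - 4\right) + 191 = -1 + 191 = 190$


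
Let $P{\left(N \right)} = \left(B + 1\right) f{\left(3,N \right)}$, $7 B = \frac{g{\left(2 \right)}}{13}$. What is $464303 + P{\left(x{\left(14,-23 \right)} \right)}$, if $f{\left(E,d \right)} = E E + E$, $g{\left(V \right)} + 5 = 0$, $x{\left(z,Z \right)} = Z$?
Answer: $\frac{42252605}{91} \approx 4.6431 \cdot 10^{5}$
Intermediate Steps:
$g{\left(V \right)} = -5$ ($g{\left(V \right)} = -5 + 0 = -5$)
$f{\left(E,d \right)} = E + E^{2}$ ($f{\left(E,d \right)} = E^{2} + E = E + E^{2}$)
$B = - \frac{5}{91}$ ($B = \frac{\left(-5\right) \frac{1}{13}}{7} = \frac{1}{7} \left(- \frac{5}{13}\right) = - \frac{5}{91} \approx -0.054945$)
$P{\left(N \right)} = \frac{1032}{91}$ ($P{\left(N \right)} = \left(- \frac{5}{91} + 1\right) 3 \left(1 + 3\right) = \frac{86 \cdot 3 \cdot 4}{91} = \frac{86}{91} \cdot 12 = \frac{1032}{91}$)
$464303 + P{\left(x{\left(14,-23 \right)} \right)} = 464303 + \frac{1032}{91} = \frac{42252605}{91}$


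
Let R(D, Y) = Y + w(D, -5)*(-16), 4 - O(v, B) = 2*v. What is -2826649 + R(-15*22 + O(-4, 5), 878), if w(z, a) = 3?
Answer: -2825819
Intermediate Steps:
O(v, B) = 4 - 2*v
R(D, Y) = -48 + Y (R(D, Y) = Y + 3*(-16) = Y - 48 = -48 + Y)
-2826649 + R(-15*22 + O(-4, 5), 878) = -2826649 + (-48 + 878) = -2826649 + 830 = -2825819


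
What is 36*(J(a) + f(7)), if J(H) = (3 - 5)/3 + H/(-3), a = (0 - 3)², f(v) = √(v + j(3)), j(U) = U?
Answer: -132 + 36*√10 ≈ -18.158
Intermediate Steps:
f(v) = √(3 + v) (f(v) = √(v + 3) = √(3 + v))
a = 9 (a = (-3)² = 9)
J(H) = -⅔ - H/3 (J(H) = -2*⅓ + H*(-⅓) = -⅔ - H/3)
36*(J(a) + f(7)) = 36*((-⅔ - ⅓*9) + √(3 + 7)) = 36*((-⅔ - 3) + √10) = 36*(-11/3 + √10) = -132 + 36*√10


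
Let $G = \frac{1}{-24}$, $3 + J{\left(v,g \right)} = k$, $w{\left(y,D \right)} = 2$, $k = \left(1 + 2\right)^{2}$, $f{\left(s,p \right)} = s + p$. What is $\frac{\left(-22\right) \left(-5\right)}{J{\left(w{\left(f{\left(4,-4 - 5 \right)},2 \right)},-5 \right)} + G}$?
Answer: $\frac{240}{13} \approx 18.462$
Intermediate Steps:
$f{\left(s,p \right)} = p + s$
$k = 9$ ($k = 3^{2} = 9$)
$J{\left(v,g \right)} = 6$ ($J{\left(v,g \right)} = -3 + 9 = 6$)
$G = - \frac{1}{24} \approx -0.041667$
$\frac{\left(-22\right) \left(-5\right)}{J{\left(w{\left(f{\left(4,-4 - 5 \right)},2 \right)},-5 \right)} + G} = \frac{\left(-22\right) \left(-5\right)}{6 - \frac{1}{24}} = \frac{110}{\frac{143}{24}} = 110 \cdot \frac{24}{143} = \frac{240}{13}$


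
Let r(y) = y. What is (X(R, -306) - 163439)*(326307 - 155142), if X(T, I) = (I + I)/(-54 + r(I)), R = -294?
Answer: -55949490909/2 ≈ -2.7975e+10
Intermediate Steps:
X(T, I) = 2*I/(-54 + I) (X(T, I) = (I + I)/(-54 + I) = (2*I)/(-54 + I) = 2*I/(-54 + I))
(X(R, -306) - 163439)*(326307 - 155142) = (2*(-306)/(-54 - 306) - 163439)*(326307 - 155142) = (2*(-306)/(-360) - 163439)*171165 = (2*(-306)*(-1/360) - 163439)*171165 = (17/10 - 163439)*171165 = -1634373/10*171165 = -55949490909/2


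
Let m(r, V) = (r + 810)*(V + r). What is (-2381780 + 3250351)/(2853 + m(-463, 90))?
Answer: -868571/126578 ≈ -6.8619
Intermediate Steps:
m(r, V) = (810 + r)*(V + r)
(-2381780 + 3250351)/(2853 + m(-463, 90)) = (-2381780 + 3250351)/(2853 + ((-463)**2 + 810*90 + 810*(-463) + 90*(-463))) = 868571/(2853 + (214369 + 72900 - 375030 - 41670)) = 868571/(2853 - 129431) = 868571/(-126578) = 868571*(-1/126578) = -868571/126578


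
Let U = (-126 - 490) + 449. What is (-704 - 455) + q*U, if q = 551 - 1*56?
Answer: -83824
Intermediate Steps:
q = 495 (q = 551 - 56 = 495)
U = -167 (U = -616 + 449 = -167)
(-704 - 455) + q*U = (-704 - 455) + 495*(-167) = -1159 - 82665 = -83824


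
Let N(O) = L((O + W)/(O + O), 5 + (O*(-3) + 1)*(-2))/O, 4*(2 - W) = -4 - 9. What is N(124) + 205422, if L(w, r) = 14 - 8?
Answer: 12736167/62 ≈ 2.0542e+5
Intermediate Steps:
W = 21/4 (W = 2 - (-4 - 9)/4 = 2 - ¼*(-13) = 2 + 13/4 = 21/4 ≈ 5.2500)
L(w, r) = 6
N(O) = 6/O
N(124) + 205422 = 6/124 + 205422 = 6*(1/124) + 205422 = 3/62 + 205422 = 12736167/62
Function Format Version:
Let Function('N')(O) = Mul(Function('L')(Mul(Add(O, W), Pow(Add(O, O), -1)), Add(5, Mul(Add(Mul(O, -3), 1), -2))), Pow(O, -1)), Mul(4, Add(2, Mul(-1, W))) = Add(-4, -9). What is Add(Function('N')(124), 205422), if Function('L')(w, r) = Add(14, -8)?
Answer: Rational(12736167, 62) ≈ 2.0542e+5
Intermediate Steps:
W = Rational(21, 4) (W = Add(2, Mul(Rational(-1, 4), Add(-4, -9))) = Add(2, Mul(Rational(-1, 4), -13)) = Add(2, Rational(13, 4)) = Rational(21, 4) ≈ 5.2500)
Function('L')(w, r) = 6
Function('N')(O) = Mul(6, Pow(O, -1))
Add(Function('N')(124), 205422) = Add(Mul(6, Pow(124, -1)), 205422) = Add(Mul(6, Rational(1, 124)), 205422) = Add(Rational(3, 62), 205422) = Rational(12736167, 62)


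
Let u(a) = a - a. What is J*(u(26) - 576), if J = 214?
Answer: -123264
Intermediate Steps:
u(a) = 0
J*(u(26) - 576) = 214*(0 - 576) = 214*(-576) = -123264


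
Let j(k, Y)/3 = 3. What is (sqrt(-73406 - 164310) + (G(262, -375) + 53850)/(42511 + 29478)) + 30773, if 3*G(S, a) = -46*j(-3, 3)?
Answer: 5939333/193 + 2*I*sqrt(59429) ≈ 30774.0 + 487.56*I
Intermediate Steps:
j(k, Y) = 9 (j(k, Y) = 3*3 = 9)
G(S, a) = -138 (G(S, a) = (-46*9)/3 = (1/3)*(-414) = -138)
(sqrt(-73406 - 164310) + (G(262, -375) + 53850)/(42511 + 29478)) + 30773 = (sqrt(-73406 - 164310) + (-138 + 53850)/(42511 + 29478)) + 30773 = (sqrt(-237716) + 53712/71989) + 30773 = (2*I*sqrt(59429) + 53712*(1/71989)) + 30773 = (2*I*sqrt(59429) + 144/193) + 30773 = (144/193 + 2*I*sqrt(59429)) + 30773 = 5939333/193 + 2*I*sqrt(59429)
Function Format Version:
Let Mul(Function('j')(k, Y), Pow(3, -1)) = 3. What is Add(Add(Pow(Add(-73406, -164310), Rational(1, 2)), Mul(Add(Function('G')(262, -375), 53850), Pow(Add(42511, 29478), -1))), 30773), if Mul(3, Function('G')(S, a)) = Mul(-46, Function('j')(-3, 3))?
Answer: Add(Rational(5939333, 193), Mul(2, I, Pow(59429, Rational(1, 2)))) ≈ Add(30774., Mul(487.56, I))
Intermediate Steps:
Function('j')(k, Y) = 9 (Function('j')(k, Y) = Mul(3, 3) = 9)
Function('G')(S, a) = -138 (Function('G')(S, a) = Mul(Rational(1, 3), Mul(-46, 9)) = Mul(Rational(1, 3), -414) = -138)
Add(Add(Pow(Add(-73406, -164310), Rational(1, 2)), Mul(Add(Function('G')(262, -375), 53850), Pow(Add(42511, 29478), -1))), 30773) = Add(Add(Pow(Add(-73406, -164310), Rational(1, 2)), Mul(Add(-138, 53850), Pow(Add(42511, 29478), -1))), 30773) = Add(Add(Pow(-237716, Rational(1, 2)), Mul(53712, Pow(71989, -1))), 30773) = Add(Add(Mul(2, I, Pow(59429, Rational(1, 2))), Mul(53712, Rational(1, 71989))), 30773) = Add(Add(Mul(2, I, Pow(59429, Rational(1, 2))), Rational(144, 193)), 30773) = Add(Add(Rational(144, 193), Mul(2, I, Pow(59429, Rational(1, 2)))), 30773) = Add(Rational(5939333, 193), Mul(2, I, Pow(59429, Rational(1, 2))))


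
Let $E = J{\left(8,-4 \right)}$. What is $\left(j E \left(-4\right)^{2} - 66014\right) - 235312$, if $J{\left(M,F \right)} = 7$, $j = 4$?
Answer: $-300878$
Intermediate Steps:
$E = 7$
$\left(j E \left(-4\right)^{2} - 66014\right) - 235312 = \left(4 \cdot 7 \left(-4\right)^{2} - 66014\right) - 235312 = \left(28 \cdot 16 - 66014\right) - 235312 = \left(448 - 66014\right) - 235312 = -65566 - 235312 = -300878$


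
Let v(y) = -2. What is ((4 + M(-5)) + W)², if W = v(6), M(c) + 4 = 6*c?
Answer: 1024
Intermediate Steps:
M(c) = -4 + 6*c
W = -2
((4 + M(-5)) + W)² = ((4 + (-4 + 6*(-5))) - 2)² = ((4 + (-4 - 30)) - 2)² = ((4 - 34) - 2)² = (-30 - 2)² = (-32)² = 1024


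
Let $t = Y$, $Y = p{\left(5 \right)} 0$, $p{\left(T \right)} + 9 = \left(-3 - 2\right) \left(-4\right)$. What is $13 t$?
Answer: $0$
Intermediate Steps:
$p{\left(T \right)} = 11$ ($p{\left(T \right)} = -9 + \left(-3 - 2\right) \left(-4\right) = -9 - -20 = -9 + 20 = 11$)
$Y = 0$ ($Y = 11 \cdot 0 = 0$)
$t = 0$
$13 t = 13 \cdot 0 = 0$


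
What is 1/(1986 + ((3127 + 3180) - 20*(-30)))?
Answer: 1/8893 ≈ 0.00011245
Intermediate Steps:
1/(1986 + ((3127 + 3180) - 20*(-30))) = 1/(1986 + (6307 + 600)) = 1/(1986 + 6907) = 1/8893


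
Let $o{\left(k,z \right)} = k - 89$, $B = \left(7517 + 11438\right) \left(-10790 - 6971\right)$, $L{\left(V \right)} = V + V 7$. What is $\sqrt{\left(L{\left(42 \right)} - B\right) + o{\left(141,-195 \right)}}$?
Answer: $\sqrt{336660143} \approx 18348.0$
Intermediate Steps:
$L{\left(V \right)} = 8 V$ ($L{\left(V \right)} = V + 7 V = 8 V$)
$B = -336659755$ ($B = 18955 \left(-17761\right) = -336659755$)
$o{\left(k,z \right)} = -89 + k$ ($o{\left(k,z \right)} = k - 89 = -89 + k$)
$\sqrt{\left(L{\left(42 \right)} - B\right) + o{\left(141,-195 \right)}} = \sqrt{\left(8 \cdot 42 - -336659755\right) + \left(-89 + 141\right)} = \sqrt{\left(336 + 336659755\right) + 52} = \sqrt{336660091 + 52} = \sqrt{336660143}$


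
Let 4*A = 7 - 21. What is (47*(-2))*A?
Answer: 329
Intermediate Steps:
A = -7/2 (A = (7 - 21)/4 = (¼)*(-14) = -7/2 ≈ -3.5000)
(47*(-2))*A = (47*(-2))*(-7/2) = -94*(-7/2) = 329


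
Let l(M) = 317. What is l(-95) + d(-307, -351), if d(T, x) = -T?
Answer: 624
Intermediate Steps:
l(-95) + d(-307, -351) = 317 - 1*(-307) = 317 + 307 = 624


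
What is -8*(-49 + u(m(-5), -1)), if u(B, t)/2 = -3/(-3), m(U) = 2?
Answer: 376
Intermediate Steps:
u(B, t) = 2 (u(B, t) = 2*(-3/(-3)) = 2*(-3*(-1/3)) = 2*1 = 2)
-8*(-49 + u(m(-5), -1)) = -8*(-49 + 2) = -8*(-47) = 376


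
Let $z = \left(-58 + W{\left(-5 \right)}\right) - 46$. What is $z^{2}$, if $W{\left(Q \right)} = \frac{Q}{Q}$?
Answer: $10609$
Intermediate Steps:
$W{\left(Q \right)} = 1$
$z = -103$ ($z = \left(-58 + 1\right) - 46 = -57 - 46 = -103$)
$z^{2} = \left(-103\right)^{2} = 10609$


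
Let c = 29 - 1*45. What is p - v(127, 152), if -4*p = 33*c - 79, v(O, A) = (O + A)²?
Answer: -310757/4 ≈ -77689.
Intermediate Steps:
v(O, A) = (A + O)²
c = -16 (c = 29 - 45 = -16)
p = 607/4 (p = -(33*(-16) - 79)/4 = -(-528 - 79)/4 = -¼*(-607) = 607/4 ≈ 151.75)
p - v(127, 152) = 607/4 - (152 + 127)² = 607/4 - 1*279² = 607/4 - 1*77841 = 607/4 - 77841 = -310757/4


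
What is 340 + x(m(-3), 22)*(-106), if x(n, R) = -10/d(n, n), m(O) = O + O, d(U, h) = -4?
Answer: 75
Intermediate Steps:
m(O) = 2*O
x(n, R) = 5/2 (x(n, R) = -10/(-4) = -10*(-¼) = 5/2)
340 + x(m(-3), 22)*(-106) = 340 + (5/2)*(-106) = 340 - 265 = 75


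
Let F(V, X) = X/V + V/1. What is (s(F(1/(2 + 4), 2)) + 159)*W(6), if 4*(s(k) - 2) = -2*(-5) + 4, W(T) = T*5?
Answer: 4935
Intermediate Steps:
W(T) = 5*T
F(V, X) = V + X/V (F(V, X) = X/V + V*1 = X/V + V = V + X/V)
s(k) = 11/2 (s(k) = 2 + (-2*(-5) + 4)/4 = 2 + (10 + 4)/4 = 2 + (1/4)*14 = 2 + 7/2 = 11/2)
(s(F(1/(2 + 4), 2)) + 159)*W(6) = (11/2 + 159)*(5*6) = (329/2)*30 = 4935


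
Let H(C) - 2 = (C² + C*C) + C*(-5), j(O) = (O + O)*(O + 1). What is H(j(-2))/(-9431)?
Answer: -14/9431 ≈ -0.0014845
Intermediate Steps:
j(O) = 2*O*(1 + O) (j(O) = (2*O)*(1 + O) = 2*O*(1 + O))
H(C) = 2 - 5*C + 2*C² (H(C) = 2 + ((C² + C*C) + C*(-5)) = 2 + ((C² + C²) - 5*C) = 2 + (2*C² - 5*C) = 2 + (-5*C + 2*C²) = 2 - 5*C + 2*C²)
H(j(-2))/(-9431) = (2 - 10*(-2)*(1 - 2) + 2*(2*(-2)*(1 - 2))²)/(-9431) = (2 - 10*(-2)*(-1) + 2*(2*(-2)*(-1))²)*(-1/9431) = (2 - 5*4 + 2*4²)*(-1/9431) = (2 - 20 + 2*16)*(-1/9431) = (2 - 20 + 32)*(-1/9431) = 14*(-1/9431) = -14/9431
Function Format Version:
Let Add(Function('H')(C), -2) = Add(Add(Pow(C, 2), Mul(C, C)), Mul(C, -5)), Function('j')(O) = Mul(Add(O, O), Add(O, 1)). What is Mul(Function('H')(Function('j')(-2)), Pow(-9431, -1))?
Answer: Rational(-14, 9431) ≈ -0.0014845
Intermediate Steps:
Function('j')(O) = Mul(2, O, Add(1, O)) (Function('j')(O) = Mul(Mul(2, O), Add(1, O)) = Mul(2, O, Add(1, O)))
Function('H')(C) = Add(2, Mul(-5, C), Mul(2, Pow(C, 2))) (Function('H')(C) = Add(2, Add(Add(Pow(C, 2), Mul(C, C)), Mul(C, -5))) = Add(2, Add(Add(Pow(C, 2), Pow(C, 2)), Mul(-5, C))) = Add(2, Add(Mul(2, Pow(C, 2)), Mul(-5, C))) = Add(2, Add(Mul(-5, C), Mul(2, Pow(C, 2)))) = Add(2, Mul(-5, C), Mul(2, Pow(C, 2))))
Mul(Function('H')(Function('j')(-2)), Pow(-9431, -1)) = Mul(Add(2, Mul(-5, Mul(2, -2, Add(1, -2))), Mul(2, Pow(Mul(2, -2, Add(1, -2)), 2))), Pow(-9431, -1)) = Mul(Add(2, Mul(-5, Mul(2, -2, -1)), Mul(2, Pow(Mul(2, -2, -1), 2))), Rational(-1, 9431)) = Mul(Add(2, Mul(-5, 4), Mul(2, Pow(4, 2))), Rational(-1, 9431)) = Mul(Add(2, -20, Mul(2, 16)), Rational(-1, 9431)) = Mul(Add(2, -20, 32), Rational(-1, 9431)) = Mul(14, Rational(-1, 9431)) = Rational(-14, 9431)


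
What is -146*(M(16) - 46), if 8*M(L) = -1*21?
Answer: 28397/4 ≈ 7099.3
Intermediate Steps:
M(L) = -21/8 (M(L) = (-1*21)/8 = (1/8)*(-21) = -21/8)
-146*(M(16) - 46) = -146*(-21/8 - 46) = -146*(-389/8) = 28397/4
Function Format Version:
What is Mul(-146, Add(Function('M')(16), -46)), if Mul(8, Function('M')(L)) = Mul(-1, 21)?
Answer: Rational(28397, 4) ≈ 7099.3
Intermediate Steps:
Function('M')(L) = Rational(-21, 8) (Function('M')(L) = Mul(Rational(1, 8), Mul(-1, 21)) = Mul(Rational(1, 8), -21) = Rational(-21, 8))
Mul(-146, Add(Function('M')(16), -46)) = Mul(-146, Add(Rational(-21, 8), -46)) = Mul(-146, Rational(-389, 8)) = Rational(28397, 4)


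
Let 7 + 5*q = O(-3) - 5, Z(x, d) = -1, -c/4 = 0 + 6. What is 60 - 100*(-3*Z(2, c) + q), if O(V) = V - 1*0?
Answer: 60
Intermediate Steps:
O(V) = V (O(V) = V + 0 = V)
c = -24 (c = -4*(0 + 6) = -4*6 = -24)
q = -3 (q = -7/5 + (-3 - 5)/5 = -7/5 + (1/5)*(-8) = -7/5 - 8/5 = -3)
60 - 100*(-3*Z(2, c) + q) = 60 - 100*(-3*(-1) - 3) = 60 - 100*(3 - 3) = 60 - 100*0 = 60 + 0 = 60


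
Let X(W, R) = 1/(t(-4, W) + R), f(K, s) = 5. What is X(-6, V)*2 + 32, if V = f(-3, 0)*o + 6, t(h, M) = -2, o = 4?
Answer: 385/12 ≈ 32.083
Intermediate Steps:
V = 26 (V = 5*4 + 6 = 20 + 6 = 26)
X(W, R) = 1/(-2 + R)
X(-6, V)*2 + 32 = 2/(-2 + 26) + 32 = 2/24 + 32 = (1/24)*2 + 32 = 1/12 + 32 = 385/12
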